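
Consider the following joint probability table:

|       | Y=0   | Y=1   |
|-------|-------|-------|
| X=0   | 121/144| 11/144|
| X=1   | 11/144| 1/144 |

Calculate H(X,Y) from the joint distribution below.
H(X,Y) = -Σ P(X,Y) log₂ P(X,Y), summed over the non-zero cells:
H(X,Y) = -[(121/144)·log₂(121/144) + (11/144)·log₂(11/144) + (11/144)·log₂(11/144) + (1/144)·log₂(1/144)]
  = 0.2110 + 0.2834 + 0.2834 + 0.0498
  = 0.8276 bits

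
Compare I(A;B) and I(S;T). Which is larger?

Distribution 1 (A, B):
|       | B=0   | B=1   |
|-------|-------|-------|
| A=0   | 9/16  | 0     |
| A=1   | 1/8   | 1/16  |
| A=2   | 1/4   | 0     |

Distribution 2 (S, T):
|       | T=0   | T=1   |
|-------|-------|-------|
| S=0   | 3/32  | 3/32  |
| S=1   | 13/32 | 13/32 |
Distribution 1 (A, B):
Marginal P(A) (row sums):
  P(A=0) = 9/16 + 0 = 9/16
  P(A=1) = 1/8 + 1/16 = 3/16
  P(A=2) = 1/4 + 0 = 1/4
Marginal P(B) (column sums):
  P(B=0) = 9/16 + 1/8 + 1/4 = 15/16
  P(B=1) = 0 + 1/16 + 0 = 1/16

H(A) = -[(9/16)·log₂(9/16) + (3/16)·log₂(3/16) + (1/4)·log₂(1/4)]
  = 0.4669 + 0.4528 + 0.5000
  = 1.4197 bits
H(B) = -[(15/16)·log₂(15/16) + (1/16)·log₂(1/16)]
  = 0.0873 + 0.2500
  = 0.3373 bits
H(A,B) = -[(9/16)·log₂(9/16) + (1/8)·log₂(1/8) + (1/16)·log₂(1/16) + (1/4)·log₂(1/4)]
  = 0.4669 + 0.3750 + 0.2500 + 0.5000
  = 1.5919 bits

I(A;B) = H(A) + H(B) - H(A,B)
  = 1.4197 + 0.3373 - 1.5919
  = 0.1651 bits

Distribution 2 (S, T):
Marginal P(S) (row sums):
  P(S=0) = 3/32 + 3/32 = 3/16
  P(S=1) = 13/32 + 13/32 = 13/16
Marginal P(T) (column sums):
  P(T=0) = 3/32 + 13/32 = 1/2
  P(T=1) = 3/32 + 13/32 = 1/2

H(S) = -[(3/16)·log₂(3/16) + (13/16)·log₂(13/16)]
  = 0.4528 + 0.2434
  = 0.6962 bits
H(T) = -[(1/2)·log₂(1/2) + (1/2)·log₂(1/2)]
  = 0.5000 + 0.5000
  = 1.0000 bits
H(S,T) = -[(3/32)·log₂(3/32) + (3/32)·log₂(3/32) + (13/32)·log₂(13/32) + (13/32)·log₂(13/32)]
  = 0.3202 + 0.3202 + 0.5279 + 0.5279
  = 1.6962 bits

I(S;T) = H(S) + H(T) - H(S,T)
  = 0.6962 + 1.0000 - 1.6962
  = 0.0000 bits

I(A;B) = 0.1651 bits > I(S;T) = 0.0000 bits, so (A, B) has the higher mutual information (stronger dependence).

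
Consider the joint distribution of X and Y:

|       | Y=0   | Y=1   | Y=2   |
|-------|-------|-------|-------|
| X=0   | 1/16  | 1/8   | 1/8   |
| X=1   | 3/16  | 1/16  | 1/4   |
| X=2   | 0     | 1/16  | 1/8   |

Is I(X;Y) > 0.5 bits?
Marginal P(X) (row sums):
  P(X=0) = 1/16 + 1/8 + 1/8 = 5/16
  P(X=1) = 3/16 + 1/16 + 1/4 = 1/2
  P(X=2) = 0 + 1/16 + 1/8 = 3/16
Marginal P(Y) (column sums):
  P(Y=0) = 1/16 + 3/16 + 0 = 1/4
  P(Y=1) = 1/8 + 1/16 + 1/16 = 1/4
  P(Y=2) = 1/8 + 1/4 + 1/8 = 1/2

H(X) = -[(5/16)·log₂(5/16) + (1/2)·log₂(1/2) + (3/16)·log₂(3/16)]
  = 0.5244 + 0.5000 + 0.4528
  = 1.4772 bits
H(Y) = -[(1/4)·log₂(1/4) + (1/4)·log₂(1/4) + (1/2)·log₂(1/2)]
  = 0.5000 + 0.5000 + 0.5000
  = 1.5000 bits
H(X,Y) = -[(1/16)·log₂(1/16) + (1/8)·log₂(1/8) + (1/8)·log₂(1/8) + (3/16)·log₂(3/16) + (1/16)·log₂(1/16) + (1/4)·log₂(1/4) + (1/16)·log₂(1/16) + (1/8)·log₂(1/8)]
  = 0.2500 + 0.3750 + 0.3750 + 0.4528 + 0.2500 + 0.5000 + 0.2500 + 0.3750
  = 2.8278 bits

I(X;Y) = H(X) + H(Y) - H(X,Y)
  = 1.4772 + 1.5000 - 2.8278
  = 0.1494 bits

No. I(X;Y) = 0.1494 bits, which is ≤ 0.5 bits.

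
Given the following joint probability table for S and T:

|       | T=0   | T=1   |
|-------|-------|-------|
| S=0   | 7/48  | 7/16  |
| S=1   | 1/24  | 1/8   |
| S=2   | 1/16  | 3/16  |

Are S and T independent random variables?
Marginal P(S) (row sums):
  P(S=0) = 7/48 + 7/16 = 7/12
  P(S=1) = 1/24 + 1/8 = 1/6
  P(S=2) = 1/16 + 3/16 = 1/4
Marginal P(T) (column sums):
  P(T=0) = 7/48 + 1/24 + 1/16 = 1/4
  P(T=1) = 7/16 + 1/8 + 3/16 = 3/4

S and T are independent iff P(S=i,T=j) = P(S=i)·P(T=j) for every cell.
  P(S=0)·P(T=0) = 7/12 × 1/4 = 7/48 = P(S=0,T=0) ✓
  P(S=0)·P(T=1) = 7/12 × 3/4 = 7/16 = P(S=0,T=1) ✓
  P(S=1)·P(T=0) = 1/6 × 1/4 = 1/24 = P(S=1,T=0) ✓
  P(S=1)·P(T=1) = 1/6 × 3/4 = 1/8 = P(S=1,T=1) ✓
  P(S=2)·P(T=0) = 1/4 × 1/4 = 1/16 = P(S=2,T=0) ✓
  P(S=2)·P(T=1) = 1/4 × 3/4 = 3/16 = P(S=2,T=1) ✓

Yes, S and T are independent: every cell factors, so I(S;T) = 0 bits.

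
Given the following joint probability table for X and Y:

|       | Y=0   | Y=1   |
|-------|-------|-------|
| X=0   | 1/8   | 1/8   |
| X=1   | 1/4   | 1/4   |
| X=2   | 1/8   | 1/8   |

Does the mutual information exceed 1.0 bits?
Marginal P(X) (row sums):
  P(X=0) = 1/8 + 1/8 = 1/4
  P(X=1) = 1/4 + 1/4 = 1/2
  P(X=2) = 1/8 + 1/8 = 1/4
Marginal P(Y) (column sums):
  P(Y=0) = 1/8 + 1/4 + 1/8 = 1/2
  P(Y=1) = 1/8 + 1/4 + 1/8 = 1/2

H(X) = -[(1/4)·log₂(1/4) + (1/2)·log₂(1/2) + (1/4)·log₂(1/4)]
  = 0.5000 + 0.5000 + 0.5000
  = 1.5000 bits
H(Y) = -[(1/2)·log₂(1/2) + (1/2)·log₂(1/2)]
  = 0.5000 + 0.5000
  = 1.0000 bits
H(X,Y) = -[(1/8)·log₂(1/8) + (1/8)·log₂(1/8) + (1/4)·log₂(1/4) + (1/4)·log₂(1/4) + (1/8)·log₂(1/8) + (1/8)·log₂(1/8)]
  = 0.3750 + 0.3750 + 0.5000 + 0.5000 + 0.3750 + 0.3750
  = 2.5000 bits

I(X;Y) = H(X) + H(Y) - H(X,Y)
  = 1.5000 + 1.0000 - 2.5000
  = 0.0000 bits

No. I(X;Y) = 0.0000 bits, which is ≤ 1.0 bits.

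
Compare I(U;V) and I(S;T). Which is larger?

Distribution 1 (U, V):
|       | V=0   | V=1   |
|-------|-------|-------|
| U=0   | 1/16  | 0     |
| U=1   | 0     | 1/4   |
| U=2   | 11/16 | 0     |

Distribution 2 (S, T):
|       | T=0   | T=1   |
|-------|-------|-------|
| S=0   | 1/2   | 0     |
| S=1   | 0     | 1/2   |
Distribution 1 (U, V):
Marginal P(U) (row sums):
  P(U=0) = 1/16 + 0 = 1/16
  P(U=1) = 0 + 1/4 = 1/4
  P(U=2) = 11/16 + 0 = 11/16
Marginal P(V) (column sums):
  P(V=0) = 1/16 + 0 + 11/16 = 3/4
  P(V=1) = 0 + 1/4 + 0 = 1/4

H(U) = -[(1/16)·log₂(1/16) + (1/4)·log₂(1/4) + (11/16)·log₂(11/16)]
  = 0.2500 + 0.5000 + 0.3716
  = 1.1216 bits
H(V) = -[(3/4)·log₂(3/4) + (1/4)·log₂(1/4)]
  = 0.3113 + 0.5000
  = 0.8113 bits
H(U,V) = -[(1/16)·log₂(1/16) + (1/4)·log₂(1/4) + (11/16)·log₂(11/16)]
  = 0.2500 + 0.5000 + 0.3716
  = 1.1216 bits

I(U;V) = H(U) + H(V) - H(U,V)
  = 1.1216 + 0.8113 - 1.1216
  = 0.8113 bits

Distribution 2 (S, T):
Marginal P(S) (row sums):
  P(S=0) = 1/2 + 0 = 1/2
  P(S=1) = 0 + 1/2 = 1/2
Marginal P(T) (column sums):
  P(T=0) = 1/2 + 0 = 1/2
  P(T=1) = 0 + 1/2 = 1/2

H(S) = -[(1/2)·log₂(1/2) + (1/2)·log₂(1/2)]
  = 0.5000 + 0.5000
  = 1.0000 bits
H(T) = -[(1/2)·log₂(1/2) + (1/2)·log₂(1/2)]
  = 0.5000 + 0.5000
  = 1.0000 bits
H(S,T) = -[(1/2)·log₂(1/2) + (1/2)·log₂(1/2)]
  = 0.5000 + 0.5000
  = 1.0000 bits

I(S;T) = H(S) + H(T) - H(S,T)
  = 1.0000 + 1.0000 - 1.0000
  = 1.0000 bits

I(S;T) = 1.0000 bits > I(U;V) = 0.8113 bits, so (S, T) has the higher mutual information (stronger dependence).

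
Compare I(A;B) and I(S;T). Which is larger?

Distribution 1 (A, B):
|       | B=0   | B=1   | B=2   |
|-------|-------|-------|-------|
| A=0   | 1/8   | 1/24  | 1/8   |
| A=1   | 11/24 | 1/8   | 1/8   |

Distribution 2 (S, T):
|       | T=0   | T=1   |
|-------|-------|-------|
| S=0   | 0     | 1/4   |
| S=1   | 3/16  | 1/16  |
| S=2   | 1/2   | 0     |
Distribution 1 (A, B):
Marginal P(A) (row sums):
  P(A=0) = 1/8 + 1/24 + 1/8 = 7/24
  P(A=1) = 11/24 + 1/8 + 1/8 = 17/24
Marginal P(B) (column sums):
  P(B=0) = 1/8 + 11/24 = 7/12
  P(B=1) = 1/24 + 1/8 = 1/6
  P(B=2) = 1/8 + 1/8 = 1/4

H(A) = -[(7/24)·log₂(7/24) + (17/24)·log₂(17/24)]
  = 0.5185 + 0.3524
  = 0.8709 bits
H(B) = -[(7/12)·log₂(7/12) + (1/6)·log₂(1/6) + (1/4)·log₂(1/4)]
  = 0.4536 + 0.4308 + 0.5000
  = 1.3844 bits
H(A,B) = -[(1/8)·log₂(1/8) + (1/24)·log₂(1/24) + (1/8)·log₂(1/8) + (11/24)·log₂(11/24) + (1/8)·log₂(1/8) + (1/8)·log₂(1/8)]
  = 0.3750 + 0.1910 + 0.3750 + 0.5159 + 0.3750 + 0.3750
  = 2.2069 bits

I(A;B) = H(A) + H(B) - H(A,B)
  = 0.8709 + 1.3844 - 2.2069
  = 0.0484 bits

Distribution 2 (S, T):
Marginal P(S) (row sums):
  P(S=0) = 0 + 1/4 = 1/4
  P(S=1) = 3/16 + 1/16 = 1/4
  P(S=2) = 1/2 + 0 = 1/2
Marginal P(T) (column sums):
  P(T=0) = 0 + 3/16 + 1/2 = 11/16
  P(T=1) = 1/4 + 1/16 + 0 = 5/16

H(S) = -[(1/4)·log₂(1/4) + (1/4)·log₂(1/4) + (1/2)·log₂(1/2)]
  = 0.5000 + 0.5000 + 0.5000
  = 1.5000 bits
H(T) = -[(11/16)·log₂(11/16) + (5/16)·log₂(5/16)]
  = 0.3716 + 0.5244
  = 0.8960 bits
H(S,T) = -[(1/4)·log₂(1/4) + (3/16)·log₂(3/16) + (1/16)·log₂(1/16) + (1/2)·log₂(1/2)]
  = 0.5000 + 0.4528 + 0.2500 + 0.5000
  = 1.7028 bits

I(S;T) = H(S) + H(T) - H(S,T)
  = 1.5000 + 0.8960 - 1.7028
  = 0.6932 bits

I(S;T) = 0.6932 bits > I(A;B) = 0.0484 bits, so (S, T) has the higher mutual information (stronger dependence).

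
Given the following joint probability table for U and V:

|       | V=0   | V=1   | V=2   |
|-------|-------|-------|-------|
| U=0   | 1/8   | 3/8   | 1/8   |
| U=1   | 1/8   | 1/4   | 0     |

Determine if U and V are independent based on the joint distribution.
Marginal P(U) (row sums):
  P(U=0) = 1/8 + 3/8 + 1/8 = 5/8
  P(U=1) = 1/8 + 1/4 + 0 = 3/8
Marginal P(V) (column sums):
  P(V=0) = 1/8 + 1/8 = 1/4
  P(V=1) = 3/8 + 1/4 = 5/8
  P(V=2) = 1/8 + 0 = 1/8

U and V are independent iff P(U=i,V=j) = P(U=i)·P(V=j) for every cell.
  P(U=0)·P(V=0) = 5/8 × 1/4 = 5/32, but P(U=0,V=0) = 1/8 ✗

No, U and V are not independent. Quantitatively, I(U;V) > 0:

H(U) = -[(5/8)·log₂(5/8) + (3/8)·log₂(3/8)]
  = 0.4238 + 0.5306
  = 0.9544 bits
H(V) = -[(1/4)·log₂(1/4) + (5/8)·log₂(5/8) + (1/8)·log₂(1/8)]
  = 0.5000 + 0.4238 + 0.3750
  = 1.2988 bits
H(U,V) = -[(1/8)·log₂(1/8) + (3/8)·log₂(3/8) + (1/8)·log₂(1/8) + (1/8)·log₂(1/8) + (1/4)·log₂(1/4)]
  = 0.3750 + 0.5306 + 0.3750 + 0.3750 + 0.5000
  = 2.1556 bits
I(U;V) = H(U) + H(V) - H(U,V) = 0.9544 + 1.2988 - 2.1556 = 0.0976 bits > 0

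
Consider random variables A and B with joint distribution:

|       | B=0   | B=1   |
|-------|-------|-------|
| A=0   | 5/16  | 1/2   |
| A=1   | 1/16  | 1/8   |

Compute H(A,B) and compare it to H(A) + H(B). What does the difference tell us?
Marginal P(A) (row sums):
  P(A=0) = 5/16 + 1/2 = 13/16
  P(A=1) = 1/16 + 1/8 = 3/16
Marginal P(B) (column sums):
  P(B=0) = 5/16 + 1/16 = 3/8
  P(B=1) = 1/2 + 1/8 = 5/8

H(A,B) = -[(5/16)·log₂(5/16) + (1/2)·log₂(1/2) + (1/16)·log₂(1/16) + (1/8)·log₂(1/8)]
  = 0.5244 + 0.5000 + 0.2500 + 0.3750
  = 1.6494 bits
H(A) = -[(13/16)·log₂(13/16) + (3/16)·log₂(3/16)]
  = 0.2434 + 0.4528
  = 0.6962 bits
H(B) = -[(3/8)·log₂(3/8) + (5/8)·log₂(5/8)]
  = 0.5306 + 0.4238
  = 0.9544 bits

H(A) + H(B) = 0.6962 + 0.9544 = 1.6506 bits
Difference: H(A) + H(B) - H(A,B) = 1.6506 - 1.6494 = 0.0012 bits = I(A;B)

The difference is the mutual information; it is positive here, so A and B are dependent (knowing one reduces uncertainty about the other by 0.0012 bits).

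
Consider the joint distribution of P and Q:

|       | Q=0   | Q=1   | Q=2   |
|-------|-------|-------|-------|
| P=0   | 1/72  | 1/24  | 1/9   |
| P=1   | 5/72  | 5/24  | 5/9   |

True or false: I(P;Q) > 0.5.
Marginal P(P) (row sums):
  P(P=0) = 1/72 + 1/24 + 1/9 = 1/6
  P(P=1) = 5/72 + 5/24 + 5/9 = 5/6
Marginal P(Q) (column sums):
  P(Q=0) = 1/72 + 5/72 = 1/12
  P(Q=1) = 1/24 + 5/24 = 1/4
  P(Q=2) = 1/9 + 5/9 = 2/3

H(P) = -[(1/6)·log₂(1/6) + (5/6)·log₂(5/6)]
  = 0.4308 + 0.2192
  = 0.6500 bits
H(Q) = -[(1/12)·log₂(1/12) + (1/4)·log₂(1/4) + (2/3)·log₂(2/3)]
  = 0.2987 + 0.5000 + 0.3900
  = 1.1887 bits
H(P,Q) = -[(1/72)·log₂(1/72) + (1/24)·log₂(1/24) + (1/9)·log₂(1/9) + (5/72)·log₂(5/72) + (5/24)·log₂(5/24) + (5/9)·log₂(5/9)]
  = 0.0857 + 0.1910 + 0.3522 + 0.2672 + 0.4715 + 0.4711
  = 1.8387 bits

I(P;Q) = H(P) + H(Q) - H(P,Q)
  = 0.6500 + 1.1887 - 1.8387
  = 0.0000 bits

False. I(P;Q) = 0.0000 bits, which is ≤ 0.5 bits.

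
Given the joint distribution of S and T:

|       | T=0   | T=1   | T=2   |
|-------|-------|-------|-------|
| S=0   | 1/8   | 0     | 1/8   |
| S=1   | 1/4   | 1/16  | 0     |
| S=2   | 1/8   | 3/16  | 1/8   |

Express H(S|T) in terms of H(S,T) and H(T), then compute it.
H(S|T) = H(S,T) - H(T)

Marginal P(T) (column sums):
  P(T=0) = 1/8 + 1/4 + 1/8 = 1/2
  P(T=1) = 0 + 1/16 + 3/16 = 1/4
  P(T=2) = 1/8 + 0 + 1/8 = 1/4

H(S,T) = -[(1/8)·log₂(1/8) + (1/8)·log₂(1/8) + (1/4)·log₂(1/4) + (1/16)·log₂(1/16) + (1/8)·log₂(1/8) + (3/16)·log₂(3/16) + (1/8)·log₂(1/8)]
  = 0.3750 + 0.3750 + 0.5000 + 0.2500 + 0.3750 + 0.4528 + 0.3750
  = 2.7028 bits
H(T) = -[(1/2)·log₂(1/2) + (1/4)·log₂(1/4) + (1/4)·log₂(1/4)]
  = 0.5000 + 0.5000 + 0.5000
  = 1.5000 bits

H(S|T) = 2.7028 - 1.5000 = 1.2028 bits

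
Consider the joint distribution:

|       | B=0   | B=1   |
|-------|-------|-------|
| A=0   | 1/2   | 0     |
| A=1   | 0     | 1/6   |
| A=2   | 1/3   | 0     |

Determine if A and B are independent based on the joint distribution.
Marginal P(A) (row sums):
  P(A=0) = 1/2 + 0 = 1/2
  P(A=1) = 0 + 1/6 = 1/6
  P(A=2) = 1/3 + 0 = 1/3
Marginal P(B) (column sums):
  P(B=0) = 1/2 + 0 + 1/3 = 5/6
  P(B=1) = 0 + 1/6 + 0 = 1/6

A and B are independent iff P(A=i,B=j) = P(A=i)·P(B=j) for every cell.
  P(A=0)·P(B=0) = 1/2 × 5/6 = 5/12, but P(A=0,B=0) = 1/2 ✗

No, A and B are not independent. Quantitatively, I(A;B) > 0:

H(A) = -[(1/2)·log₂(1/2) + (1/6)·log₂(1/6) + (1/3)·log₂(1/3)]
  = 0.5000 + 0.4308 + 0.5283
  = 1.4591 bits
H(B) = -[(5/6)·log₂(5/6) + (1/6)·log₂(1/6)]
  = 0.2192 + 0.4308
  = 0.6500 bits
H(A,B) = -[(1/2)·log₂(1/2) + (1/6)·log₂(1/6) + (1/3)·log₂(1/3)]
  = 0.5000 + 0.4308 + 0.5283
  = 1.4591 bits
I(A;B) = H(A) + H(B) - H(A,B) = 1.4591 + 0.6500 - 1.4591 = 0.6500 bits > 0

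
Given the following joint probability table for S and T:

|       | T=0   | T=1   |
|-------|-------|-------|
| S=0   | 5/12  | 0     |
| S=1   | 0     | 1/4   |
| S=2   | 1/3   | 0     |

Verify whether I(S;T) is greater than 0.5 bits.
Marginal P(S) (row sums):
  P(S=0) = 5/12 + 0 = 5/12
  P(S=1) = 0 + 1/4 = 1/4
  P(S=2) = 1/3 + 0 = 1/3
Marginal P(T) (column sums):
  P(T=0) = 5/12 + 0 + 1/3 = 3/4
  P(T=1) = 0 + 1/4 + 0 = 1/4

H(S) = -[(5/12)·log₂(5/12) + (1/4)·log₂(1/4) + (1/3)·log₂(1/3)]
  = 0.5263 + 0.5000 + 0.5283
  = 1.5546 bits
H(T) = -[(3/4)·log₂(3/4) + (1/4)·log₂(1/4)]
  = 0.3113 + 0.5000
  = 0.8113 bits
H(S,T) = -[(5/12)·log₂(5/12) + (1/4)·log₂(1/4) + (1/3)·log₂(1/3)]
  = 0.5263 + 0.5000 + 0.5283
  = 1.5546 bits

I(S;T) = H(S) + H(T) - H(S,T)
  = 1.5546 + 0.8113 - 1.5546
  = 0.8113 bits

Yes. I(S;T) = 0.8113 bits, which is > 0.5 bits.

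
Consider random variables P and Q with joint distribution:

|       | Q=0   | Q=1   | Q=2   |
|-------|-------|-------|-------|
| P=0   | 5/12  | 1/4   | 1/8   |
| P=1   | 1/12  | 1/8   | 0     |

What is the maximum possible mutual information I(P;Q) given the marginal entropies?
The upper bound on mutual information is I(P;Q) ≤ min(H(P), H(Q)).

Marginal P(P) (row sums):
  P(P=0) = 5/12 + 1/4 + 1/8 = 19/24
  P(P=1) = 1/12 + 1/8 + 0 = 5/24
Marginal P(Q) (column sums):
  P(Q=0) = 5/12 + 1/12 = 1/2
  P(Q=1) = 1/4 + 1/8 = 3/8
  P(Q=2) = 1/8 + 0 = 1/8

H(P) = -[(19/24)·log₂(19/24) + (5/24)·log₂(5/24)]
  = 0.2668 + 0.4715
  = 0.7383 bits
H(Q) = -[(1/2)·log₂(1/2) + (3/8)·log₂(3/8) + (1/8)·log₂(1/8)]
  = 0.5000 + 0.5306 + 0.3750
  = 1.4056 bits

Maximum possible I(P;Q) = min(0.7383, 1.4056) = 0.7383 bits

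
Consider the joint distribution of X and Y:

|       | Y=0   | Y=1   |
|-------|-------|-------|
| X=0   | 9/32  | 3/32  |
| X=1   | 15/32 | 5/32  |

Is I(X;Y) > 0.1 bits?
Marginal P(X) (row sums):
  P(X=0) = 9/32 + 3/32 = 3/8
  P(X=1) = 15/32 + 5/32 = 5/8
Marginal P(Y) (column sums):
  P(Y=0) = 9/32 + 15/32 = 3/4
  P(Y=1) = 3/32 + 5/32 = 1/4

H(X) = -[(3/8)·log₂(3/8) + (5/8)·log₂(5/8)]
  = 0.5306 + 0.4238
  = 0.9544 bits
H(Y) = -[(3/4)·log₂(3/4) + (1/4)·log₂(1/4)]
  = 0.3113 + 0.5000
  = 0.8113 bits
H(X,Y) = -[(9/32)·log₂(9/32) + (3/32)·log₂(3/32) + (15/32)·log₂(15/32) + (5/32)·log₂(5/32)]
  = 0.5147 + 0.3202 + 0.5124 + 0.4184
  = 1.7657 bits

I(X;Y) = H(X) + H(Y) - H(X,Y)
  = 0.9544 + 0.8113 - 1.7657
  = 0.0000 bits

No. I(X;Y) = 0.0000 bits, which is ≤ 0.1 bits.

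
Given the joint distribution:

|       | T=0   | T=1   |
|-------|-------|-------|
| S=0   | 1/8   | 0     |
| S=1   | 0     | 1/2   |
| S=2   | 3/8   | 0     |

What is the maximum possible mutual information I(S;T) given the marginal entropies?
The upper bound on mutual information is I(S;T) ≤ min(H(S), H(T)).

Marginal P(S) (row sums):
  P(S=0) = 1/8 + 0 = 1/8
  P(S=1) = 0 + 1/2 = 1/2
  P(S=2) = 3/8 + 0 = 3/8
Marginal P(T) (column sums):
  P(T=0) = 1/8 + 0 + 3/8 = 1/2
  P(T=1) = 0 + 1/2 + 0 = 1/2

H(S) = -[(1/8)·log₂(1/8) + (1/2)·log₂(1/2) + (3/8)·log₂(3/8)]
  = 0.3750 + 0.5000 + 0.5306
  = 1.4056 bits
H(T) = -[(1/2)·log₂(1/2) + (1/2)·log₂(1/2)]
  = 0.5000 + 0.5000
  = 1.0000 bits

Maximum possible I(S;T) = min(1.4056, 1.0000) = 1.0000 bits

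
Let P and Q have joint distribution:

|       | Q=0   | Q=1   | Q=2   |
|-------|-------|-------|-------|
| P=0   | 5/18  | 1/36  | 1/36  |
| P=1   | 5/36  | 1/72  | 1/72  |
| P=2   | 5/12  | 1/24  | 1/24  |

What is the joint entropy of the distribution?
H(P,Q) = -Σ P(P,Q) log₂ P(P,Q), summed over the non-zero cells:
H(P,Q) = -[(5/18)·log₂(5/18) + (1/36)·log₂(1/36) + (1/36)·log₂(1/36) + (5/36)·log₂(5/36) + (1/72)·log₂(1/72) + (1/72)·log₂(1/72) + (5/12)·log₂(5/12) + (1/24)·log₂(1/24) + (1/24)·log₂(1/24)]
  = 0.5133 + 0.1436 + 0.1436 + 0.3956 + 0.0857 + 0.0857 + 0.5263 + 0.1910 + 0.1910
  = 2.2758 bits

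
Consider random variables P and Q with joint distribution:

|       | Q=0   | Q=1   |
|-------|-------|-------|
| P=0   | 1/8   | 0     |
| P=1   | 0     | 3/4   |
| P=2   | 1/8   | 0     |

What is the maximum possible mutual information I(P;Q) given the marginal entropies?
The upper bound on mutual information is I(P;Q) ≤ min(H(P), H(Q)).

Marginal P(P) (row sums):
  P(P=0) = 1/8 + 0 = 1/8
  P(P=1) = 0 + 3/4 = 3/4
  P(P=2) = 1/8 + 0 = 1/8
Marginal P(Q) (column sums):
  P(Q=0) = 1/8 + 0 + 1/8 = 1/4
  P(Q=1) = 0 + 3/4 + 0 = 3/4

H(P) = -[(1/8)·log₂(1/8) + (3/4)·log₂(3/4) + (1/8)·log₂(1/8)]
  = 0.3750 + 0.3113 + 0.3750
  = 1.0613 bits
H(Q) = -[(1/4)·log₂(1/4) + (3/4)·log₂(3/4)]
  = 0.5000 + 0.3113
  = 0.8113 bits

Maximum possible I(P;Q) = min(1.0613, 0.8113) = 0.8113 bits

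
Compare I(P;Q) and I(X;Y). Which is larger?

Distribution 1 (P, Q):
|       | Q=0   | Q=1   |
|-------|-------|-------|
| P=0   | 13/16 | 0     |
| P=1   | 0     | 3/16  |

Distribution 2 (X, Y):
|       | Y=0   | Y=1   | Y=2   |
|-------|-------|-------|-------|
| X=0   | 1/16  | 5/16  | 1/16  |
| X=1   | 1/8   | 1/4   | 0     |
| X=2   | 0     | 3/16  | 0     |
Distribution 1 (P, Q):
Marginal P(P) (row sums):
  P(P=0) = 13/16 + 0 = 13/16
  P(P=1) = 0 + 3/16 = 3/16
Marginal P(Q) (column sums):
  P(Q=0) = 13/16 + 0 = 13/16
  P(Q=1) = 0 + 3/16 = 3/16

H(P) = -[(13/16)·log₂(13/16) + (3/16)·log₂(3/16)]
  = 0.2434 + 0.4528
  = 0.6962 bits
H(Q) = -[(13/16)·log₂(13/16) + (3/16)·log₂(3/16)]
  = 0.2434 + 0.4528
  = 0.6962 bits
H(P,Q) = -[(13/16)·log₂(13/16) + (3/16)·log₂(3/16)]
  = 0.2434 + 0.4528
  = 0.6962 bits

I(P;Q) = H(P) + H(Q) - H(P,Q)
  = 0.6962 + 0.6962 - 0.6962
  = 0.6962 bits

Distribution 2 (X, Y):
Marginal P(X) (row sums):
  P(X=0) = 1/16 + 5/16 + 1/16 = 7/16
  P(X=1) = 1/8 + 1/4 + 0 = 3/8
  P(X=2) = 0 + 3/16 + 0 = 3/16
Marginal P(Y) (column sums):
  P(Y=0) = 1/16 + 1/8 + 0 = 3/16
  P(Y=1) = 5/16 + 1/4 + 3/16 = 3/4
  P(Y=2) = 1/16 + 0 + 0 = 1/16

H(X) = -[(7/16)·log₂(7/16) + (3/8)·log₂(3/8) + (3/16)·log₂(3/16)]
  = 0.5218 + 0.5306 + 0.4528
  = 1.5052 bits
H(Y) = -[(3/16)·log₂(3/16) + (3/4)·log₂(3/4) + (1/16)·log₂(1/16)]
  = 0.4528 + 0.3113 + 0.2500
  = 1.0141 bits
H(X,Y) = -[(1/16)·log₂(1/16) + (5/16)·log₂(5/16) + (1/16)·log₂(1/16) + (1/8)·log₂(1/8) + (1/4)·log₂(1/4) + (3/16)·log₂(3/16)]
  = 0.2500 + 0.5244 + 0.2500 + 0.3750 + 0.5000 + 0.4528
  = 2.3522 bits

I(X;Y) = H(X) + H(Y) - H(X,Y)
  = 1.5052 + 1.0141 - 2.3522
  = 0.1671 bits

I(P;Q) = 0.6962 bits > I(X;Y) = 0.1671 bits, so (P, Q) has the higher mutual information (stronger dependence).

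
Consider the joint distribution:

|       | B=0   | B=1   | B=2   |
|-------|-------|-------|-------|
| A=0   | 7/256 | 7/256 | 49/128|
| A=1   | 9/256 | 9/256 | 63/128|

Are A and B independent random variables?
Marginal P(A) (row sums):
  P(A=0) = 7/256 + 7/256 + 49/128 = 7/16
  P(A=1) = 9/256 + 9/256 + 63/128 = 9/16
Marginal P(B) (column sums):
  P(B=0) = 7/256 + 9/256 = 1/16
  P(B=1) = 7/256 + 9/256 = 1/16
  P(B=2) = 49/128 + 63/128 = 7/8

A and B are independent iff P(A=i,B=j) = P(A=i)·P(B=j) for every cell.
  P(A=0)·P(B=0) = 7/16 × 1/16 = 7/256 = P(A=0,B=0) ✓
  P(A=0)·P(B=1) = 7/16 × 1/16 = 7/256 = P(A=0,B=1) ✓
  P(A=0)·P(B=2) = 7/16 × 7/8 = 49/128 = P(A=0,B=2) ✓
  P(A=1)·P(B=0) = 9/16 × 1/16 = 9/256 = P(A=1,B=0) ✓
  P(A=1)·P(B=1) = 9/16 × 1/16 = 9/256 = P(A=1,B=1) ✓
  P(A=1)·P(B=2) = 9/16 × 7/8 = 63/128 = P(A=1,B=2) ✓

Yes, A and B are independent: every cell factors, so I(A;B) = 0 bits.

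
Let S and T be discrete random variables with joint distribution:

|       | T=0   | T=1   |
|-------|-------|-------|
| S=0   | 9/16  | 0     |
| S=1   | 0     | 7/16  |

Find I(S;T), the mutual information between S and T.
Marginal P(S) (row sums):
  P(S=0) = 9/16 + 0 = 9/16
  P(S=1) = 0 + 7/16 = 7/16
Marginal P(T) (column sums):
  P(T=0) = 9/16 + 0 = 9/16
  P(T=1) = 0 + 7/16 = 7/16

H(S) = -[(9/16)·log₂(9/16) + (7/16)·log₂(7/16)]
  = 0.4669 + 0.5218
  = 0.9887 bits
H(T) = -[(9/16)·log₂(9/16) + (7/16)·log₂(7/16)]
  = 0.4669 + 0.5218
  = 0.9887 bits
H(S,T) = -[(9/16)·log₂(9/16) + (7/16)·log₂(7/16)]
  = 0.4669 + 0.5218
  = 0.9887 bits

I(S;T) = H(S) + H(T) - H(S,T)
  = 0.9887 + 0.9887 - 0.9887
  = 0.9887 bits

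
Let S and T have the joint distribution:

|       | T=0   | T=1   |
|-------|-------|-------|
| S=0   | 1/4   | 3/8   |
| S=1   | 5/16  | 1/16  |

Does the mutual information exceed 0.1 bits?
Marginal P(S) (row sums):
  P(S=0) = 1/4 + 3/8 = 5/8
  P(S=1) = 5/16 + 1/16 = 3/8
Marginal P(T) (column sums):
  P(T=0) = 1/4 + 5/16 = 9/16
  P(T=1) = 3/8 + 1/16 = 7/16

H(S) = -[(5/8)·log₂(5/8) + (3/8)·log₂(3/8)]
  = 0.4238 + 0.5306
  = 0.9544 bits
H(T) = -[(9/16)·log₂(9/16) + (7/16)·log₂(7/16)]
  = 0.4669 + 0.5218
  = 0.9887 bits
H(S,T) = -[(1/4)·log₂(1/4) + (3/8)·log₂(3/8) + (5/16)·log₂(5/16) + (1/16)·log₂(1/16)]
  = 0.5000 + 0.5306 + 0.5244 + 0.2500
  = 1.8050 bits

I(S;T) = H(S) + H(T) - H(S,T)
  = 0.9544 + 0.9887 - 1.8050
  = 0.1381 bits

Yes. I(S;T) = 0.1381 bits, which is > 0.1 bits.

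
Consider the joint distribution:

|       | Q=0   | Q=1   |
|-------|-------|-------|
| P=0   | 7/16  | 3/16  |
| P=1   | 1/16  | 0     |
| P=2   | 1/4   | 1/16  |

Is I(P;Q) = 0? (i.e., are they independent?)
Marginal P(P) (row sums):
  P(P=0) = 7/16 + 3/16 = 5/8
  P(P=1) = 1/16 + 0 = 1/16
  P(P=2) = 1/4 + 1/16 = 5/16
Marginal P(Q) (column sums):
  P(Q=0) = 7/16 + 1/16 + 1/4 = 3/4
  P(Q=1) = 3/16 + 0 + 1/16 = 1/4

P and Q are independent iff P(P=i,Q=j) = P(P=i)·P(Q=j) for every cell.
  P(P=0)·P(Q=0) = 5/8 × 3/4 = 15/32, but P(P=0,Q=0) = 7/16 ✗

No, P and Q are not independent. Quantitatively, I(P;Q) > 0:

H(P) = -[(5/8)·log₂(5/8) + (1/16)·log₂(1/16) + (5/16)·log₂(5/16)]
  = 0.4238 + 0.2500 + 0.5244
  = 1.1982 bits
H(Q) = -[(3/4)·log₂(3/4) + (1/4)·log₂(1/4)]
  = 0.3113 + 0.5000
  = 0.8113 bits
H(P,Q) = -[(7/16)·log₂(7/16) + (3/16)·log₂(3/16) + (1/16)·log₂(1/16) + (1/4)·log₂(1/4) + (1/16)·log₂(1/16)]
  = 0.5218 + 0.4528 + 0.2500 + 0.5000 + 0.2500
  = 1.9746 bits
I(P;Q) = H(P) + H(Q) - H(P,Q) = 1.1982 + 0.8113 - 1.9746 = 0.0349 bits > 0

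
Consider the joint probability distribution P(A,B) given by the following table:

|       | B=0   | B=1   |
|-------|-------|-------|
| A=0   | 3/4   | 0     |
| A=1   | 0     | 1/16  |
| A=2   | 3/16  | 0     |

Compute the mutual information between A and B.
Marginal P(A) (row sums):
  P(A=0) = 3/4 + 0 = 3/4
  P(A=1) = 0 + 1/16 = 1/16
  P(A=2) = 3/16 + 0 = 3/16
Marginal P(B) (column sums):
  P(B=0) = 3/4 + 0 + 3/16 = 15/16
  P(B=1) = 0 + 1/16 + 0 = 1/16

H(A) = -[(3/4)·log₂(3/4) + (1/16)·log₂(1/16) + (3/16)·log₂(3/16)]
  = 0.3113 + 0.2500 + 0.4528
  = 1.0141 bits
H(B) = -[(15/16)·log₂(15/16) + (1/16)·log₂(1/16)]
  = 0.0873 + 0.2500
  = 0.3373 bits
H(A,B) = -[(3/4)·log₂(3/4) + (1/16)·log₂(1/16) + (3/16)·log₂(3/16)]
  = 0.3113 + 0.2500 + 0.4528
  = 1.0141 bits

I(A;B) = H(A) + H(B) - H(A,B)
  = 1.0141 + 0.3373 - 1.0141
  = 0.3373 bits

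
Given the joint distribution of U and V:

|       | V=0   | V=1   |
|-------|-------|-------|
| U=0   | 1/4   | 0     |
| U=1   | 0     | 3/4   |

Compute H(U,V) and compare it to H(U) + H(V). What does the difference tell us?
Marginal P(U) (row sums):
  P(U=0) = 1/4 + 0 = 1/4
  P(U=1) = 0 + 3/4 = 3/4
Marginal P(V) (column sums):
  P(V=0) = 1/4 + 0 = 1/4
  P(V=1) = 0 + 3/4 = 3/4

H(U,V) = -[(1/4)·log₂(1/4) + (3/4)·log₂(3/4)]
  = 0.5000 + 0.3113
  = 0.8113 bits
H(U) = -[(1/4)·log₂(1/4) + (3/4)·log₂(3/4)]
  = 0.5000 + 0.3113
  = 0.8113 bits
H(V) = -[(1/4)·log₂(1/4) + (3/4)·log₂(3/4)]
  = 0.5000 + 0.3113
  = 0.8113 bits

H(U) + H(V) = 0.8113 + 0.8113 = 1.6226 bits
Difference: H(U) + H(V) - H(U,V) = 1.6226 - 0.8113 = 0.8113 bits = I(U;V)

The difference is the mutual information; it is positive here, so U and V are dependent (knowing one reduces uncertainty about the other by 0.8113 bits).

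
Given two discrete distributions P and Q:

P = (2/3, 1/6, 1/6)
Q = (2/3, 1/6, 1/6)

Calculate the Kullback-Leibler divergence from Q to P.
D(P||Q) = Σ P(i) log₂(P(i)/Q(i))
  i=0: (2/3) × log₂((2/3)/(2/3)) = (2/3) × log₂(1) = 0.0000
  i=1: (1/6) × log₂((1/6)/(1/6)) = (1/6) × log₂(1) = 0.0000
  i=2: (1/6) × log₂((1/6)/(1/6)) = (1/6) × log₂(1) = 0.0000
D(P||Q) = 0.0000 + 0.0000 + 0.0000
  = 0.0000 bits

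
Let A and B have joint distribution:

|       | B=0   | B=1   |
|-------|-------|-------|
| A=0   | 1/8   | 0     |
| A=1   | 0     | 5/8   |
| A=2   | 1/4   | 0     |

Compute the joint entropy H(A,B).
H(A,B) = -Σ P(A,B) log₂ P(A,B), summed over the non-zero cells:
H(A,B) = -[(1/8)·log₂(1/8) + (5/8)·log₂(5/8) + (1/4)·log₂(1/4)]
  = 0.3750 + 0.4238 + 0.5000
  = 1.2988 bits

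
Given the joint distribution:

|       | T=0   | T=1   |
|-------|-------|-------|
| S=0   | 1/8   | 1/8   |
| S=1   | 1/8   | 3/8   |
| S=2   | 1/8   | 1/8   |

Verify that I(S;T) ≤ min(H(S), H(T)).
Marginal P(S) (row sums):
  P(S=0) = 1/8 + 1/8 = 1/4
  P(S=1) = 1/8 + 3/8 = 1/2
  P(S=2) = 1/8 + 1/8 = 1/4
Marginal P(T) (column sums):
  P(T=0) = 1/8 + 1/8 + 1/8 = 3/8
  P(T=1) = 1/8 + 3/8 + 1/8 = 5/8

H(S) = -[(1/4)·log₂(1/4) + (1/2)·log₂(1/2) + (1/4)·log₂(1/4)]
  = 0.5000 + 0.5000 + 0.5000
  = 1.5000 bits
H(T) = -[(3/8)·log₂(3/8) + (5/8)·log₂(5/8)]
  = 0.5306 + 0.4238
  = 0.9544 bits
H(S,T) = -[(1/8)·log₂(1/8) + (1/8)·log₂(1/8) + (1/8)·log₂(1/8) + (3/8)·log₂(3/8) + (1/8)·log₂(1/8) + (1/8)·log₂(1/8)]
  = 0.3750 + 0.3750 + 0.3750 + 0.5306 + 0.3750 + 0.3750
  = 2.4056 bits

I(S;T) = H(S) + H(T) - H(S,T)
  = 1.5000 + 0.9544 - 2.4056
  = 0.0488 bits

min(H(S), H(T)) = min(1.5000, 0.9544) = 0.9544 bits
Since 0.0488 ≤ 0.9544, the bound is satisfied ✓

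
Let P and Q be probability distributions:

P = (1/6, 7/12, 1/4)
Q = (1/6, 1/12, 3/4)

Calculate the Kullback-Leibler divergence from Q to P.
D(P||Q) = Σ P(i) log₂(P(i)/Q(i))
  i=0: (1/6) × log₂((1/6)/(1/6)) = (1/6) × log₂(1) = 0.0000
  i=1: (7/12) × log₂((7/12)/(1/12)) = (7/12) × log₂(7) = 1.6376
  i=2: (1/4) × log₂((1/4)/(3/4)) = (1/4) × log₂(1/3) = -0.3962
D(P||Q) = 0.0000 + 1.6376 - 0.3962
  = 1.2414 bits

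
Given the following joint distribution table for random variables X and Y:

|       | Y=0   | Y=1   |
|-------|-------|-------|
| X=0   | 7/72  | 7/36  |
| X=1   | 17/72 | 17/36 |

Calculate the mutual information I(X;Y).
Marginal P(X) (row sums):
  P(X=0) = 7/72 + 7/36 = 7/24
  P(X=1) = 17/72 + 17/36 = 17/24
Marginal P(Y) (column sums):
  P(Y=0) = 7/72 + 17/72 = 1/3
  P(Y=1) = 7/36 + 17/36 = 2/3

H(X) = -[(7/24)·log₂(7/24) + (17/24)·log₂(17/24)]
  = 0.5185 + 0.3524
  = 0.8709 bits
H(Y) = -[(1/3)·log₂(1/3) + (2/3)·log₂(2/3)]
  = 0.5283 + 0.3900
  = 0.9183 bits
H(X,Y) = -[(7/72)·log₂(7/72) + (7/36)·log₂(7/36) + (17/72)·log₂(17/72) + (17/36)·log₂(17/36)]
  = 0.3269 + 0.4594 + 0.4917 + 0.5112
  = 1.7892 bits

I(X;Y) = H(X) + H(Y) - H(X,Y)
  = 0.8709 + 0.9183 - 1.7892
  = 0.0000 bits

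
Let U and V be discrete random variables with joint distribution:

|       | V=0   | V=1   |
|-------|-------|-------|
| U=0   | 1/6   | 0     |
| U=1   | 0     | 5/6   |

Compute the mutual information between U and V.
Marginal P(U) (row sums):
  P(U=0) = 1/6 + 0 = 1/6
  P(U=1) = 0 + 5/6 = 5/6
Marginal P(V) (column sums):
  P(V=0) = 1/6 + 0 = 1/6
  P(V=1) = 0 + 5/6 = 5/6

H(U) = -[(1/6)·log₂(1/6) + (5/6)·log₂(5/6)]
  = 0.4308 + 0.2192
  = 0.6500 bits
H(V) = -[(1/6)·log₂(1/6) + (5/6)·log₂(5/6)]
  = 0.4308 + 0.2192
  = 0.6500 bits
H(U,V) = -[(1/6)·log₂(1/6) + (5/6)·log₂(5/6)]
  = 0.4308 + 0.2192
  = 0.6500 bits

I(U;V) = H(U) + H(V) - H(U,V)
  = 0.6500 + 0.6500 - 0.6500
  = 0.6500 bits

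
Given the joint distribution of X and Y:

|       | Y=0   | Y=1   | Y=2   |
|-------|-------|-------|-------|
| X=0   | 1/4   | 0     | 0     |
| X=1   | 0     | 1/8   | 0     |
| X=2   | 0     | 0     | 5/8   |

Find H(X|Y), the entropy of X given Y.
Marginal P(Y) (column sums):
  P(Y=0) = 1/4 + 0 + 0 = 1/4
  P(Y=1) = 0 + 1/8 + 0 = 1/8
  P(Y=2) = 0 + 0 + 5/8 = 5/8

H(X|Y) = -Σ P(X,Y)·log₂ P(X|Y), where P(X|Y) = P(X,Y) / P(Y)
  (cells with P(X,Y) = 0 contribute 0)
  (X=0,Y=0): P(X|Y) = (1/4)/(1/4) = 1;  -(1/4)·log₂(1) = 0.0000
  (X=1,Y=1): P(X|Y) = (1/8)/(1/8) = 1;  -(1/8)·log₂(1) = 0.0000
  (X=2,Y=2): P(X|Y) = (5/8)/(5/8) = 1;  -(5/8)·log₂(1) = 0.0000
H(X|Y) = 0.0000 + 0.0000 + 0.0000
  = 0.0000 bits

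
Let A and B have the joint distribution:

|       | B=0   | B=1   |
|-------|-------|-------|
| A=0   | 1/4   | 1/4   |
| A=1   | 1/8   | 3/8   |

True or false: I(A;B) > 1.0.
Marginal P(A) (row sums):
  P(A=0) = 1/4 + 1/4 = 1/2
  P(A=1) = 1/8 + 3/8 = 1/2
Marginal P(B) (column sums):
  P(B=0) = 1/4 + 1/8 = 3/8
  P(B=1) = 1/4 + 3/8 = 5/8

H(A) = -[(1/2)·log₂(1/2) + (1/2)·log₂(1/2)]
  = 0.5000 + 0.5000
  = 1.0000 bits
H(B) = -[(3/8)·log₂(3/8) + (5/8)·log₂(5/8)]
  = 0.5306 + 0.4238
  = 0.9544 bits
H(A,B) = -[(1/4)·log₂(1/4) + (1/4)·log₂(1/4) + (1/8)·log₂(1/8) + (3/8)·log₂(3/8)]
  = 0.5000 + 0.5000 + 0.3750 + 0.5306
  = 1.9056 bits

I(A;B) = H(A) + H(B) - H(A,B)
  = 1.0000 + 0.9544 - 1.9056
  = 0.0488 bits

False. I(A;B) = 0.0488 bits, which is ≤ 1.0 bits.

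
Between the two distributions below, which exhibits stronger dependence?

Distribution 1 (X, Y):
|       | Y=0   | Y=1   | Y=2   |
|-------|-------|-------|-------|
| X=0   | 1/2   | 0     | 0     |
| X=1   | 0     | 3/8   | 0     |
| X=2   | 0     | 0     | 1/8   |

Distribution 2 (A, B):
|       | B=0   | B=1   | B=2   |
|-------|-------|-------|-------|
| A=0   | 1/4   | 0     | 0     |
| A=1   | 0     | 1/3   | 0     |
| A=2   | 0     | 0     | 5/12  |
Distribution 1 (X, Y):
Marginal P(X) (row sums):
  P(X=0) = 1/2 + 0 + 0 = 1/2
  P(X=1) = 0 + 3/8 + 0 = 3/8
  P(X=2) = 0 + 0 + 1/8 = 1/8
Marginal P(Y) (column sums):
  P(Y=0) = 1/2 + 0 + 0 = 1/2
  P(Y=1) = 0 + 3/8 + 0 = 3/8
  P(Y=2) = 0 + 0 + 1/8 = 1/8

H(X) = -[(1/2)·log₂(1/2) + (3/8)·log₂(3/8) + (1/8)·log₂(1/8)]
  = 0.5000 + 0.5306 + 0.3750
  = 1.4056 bits
H(Y) = -[(1/2)·log₂(1/2) + (3/8)·log₂(3/8) + (1/8)·log₂(1/8)]
  = 0.5000 + 0.5306 + 0.3750
  = 1.4056 bits
H(X,Y) = -[(1/2)·log₂(1/2) + (3/8)·log₂(3/8) + (1/8)·log₂(1/8)]
  = 0.5000 + 0.5306 + 0.3750
  = 1.4056 bits

I(X;Y) = H(X) + H(Y) - H(X,Y)
  = 1.4056 + 1.4056 - 1.4056
  = 1.4056 bits

Distribution 2 (A, B):
Marginal P(A) (row sums):
  P(A=0) = 1/4 + 0 + 0 = 1/4
  P(A=1) = 0 + 1/3 + 0 = 1/3
  P(A=2) = 0 + 0 + 5/12 = 5/12
Marginal P(B) (column sums):
  P(B=0) = 1/4 + 0 + 0 = 1/4
  P(B=1) = 0 + 1/3 + 0 = 1/3
  P(B=2) = 0 + 0 + 5/12 = 5/12

H(A) = -[(1/4)·log₂(1/4) + (1/3)·log₂(1/3) + (5/12)·log₂(5/12)]
  = 0.5000 + 0.5283 + 0.5263
  = 1.5546 bits
H(B) = -[(1/4)·log₂(1/4) + (1/3)·log₂(1/3) + (5/12)·log₂(5/12)]
  = 0.5000 + 0.5283 + 0.5263
  = 1.5546 bits
H(A,B) = -[(1/4)·log₂(1/4) + (1/3)·log₂(1/3) + (5/12)·log₂(5/12)]
  = 0.5000 + 0.5283 + 0.5263
  = 1.5546 bits

I(A;B) = H(A) + H(B) - H(A,B)
  = 1.5546 + 1.5546 - 1.5546
  = 1.5546 bits

I(A;B) = 1.5546 bits > I(X;Y) = 1.4056 bits, so (A, B) has the higher mutual information (stronger dependence).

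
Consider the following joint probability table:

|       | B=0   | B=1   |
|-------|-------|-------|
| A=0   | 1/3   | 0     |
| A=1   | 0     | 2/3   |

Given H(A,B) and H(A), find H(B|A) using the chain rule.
From the chain rule: H(A,B) = H(A) + H(B|A)
Therefore: H(B|A) = H(A,B) - H(A)

H(A,B) = -[(1/3)·log₂(1/3) + (2/3)·log₂(2/3)]
  = 0.5283 + 0.3900
  = 0.9183 bits
Marginal P(A) (row sums):
  P(A=0) = 1/3 + 0 = 1/3
  P(A=1) = 0 + 2/3 = 2/3
H(A) = -[(1/3)·log₂(1/3) + (2/3)·log₂(2/3)]
  = 0.5283 + 0.3900
  = 0.9183 bits

H(B|A) = 0.9183 - 0.9183 = 0.0000 bits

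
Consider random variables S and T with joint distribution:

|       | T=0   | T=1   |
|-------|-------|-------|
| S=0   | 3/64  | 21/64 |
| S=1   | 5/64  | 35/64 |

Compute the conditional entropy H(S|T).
Marginal P(T) (column sums):
  P(T=0) = 3/64 + 5/64 = 1/8
  P(T=1) = 21/64 + 35/64 = 7/8

H(S|T) = -Σ P(S,T)·log₂ P(S|T), where P(S|T) = P(S,T) / P(T)
  (S=0,T=0): P(S|T) = (3/64)/(1/8) = 3/8;  -(3/64)·log₂(3/8) = 0.0663
  (S=0,T=1): P(S|T) = (21/64)/(7/8) = 3/8;  -(21/64)·log₂(3/8) = 0.4643
  (S=1,T=0): P(S|T) = (5/64)/(1/8) = 5/8;  -(5/64)·log₂(5/8) = 0.0530
  (S=1,T=1): P(S|T) = (35/64)/(7/8) = 5/8;  -(35/64)·log₂(5/8) = 0.3708
H(S|T) = 0.0663 + 0.4643 + 0.0530 + 0.3708
  = 0.9544 bits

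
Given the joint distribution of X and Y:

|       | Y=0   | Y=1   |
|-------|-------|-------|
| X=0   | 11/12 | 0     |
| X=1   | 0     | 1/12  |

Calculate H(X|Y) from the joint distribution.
Marginal P(Y) (column sums):
  P(Y=0) = 11/12 + 0 = 11/12
  P(Y=1) = 0 + 1/12 = 1/12

H(X|Y) = -Σ P(X,Y)·log₂ P(X|Y), where P(X|Y) = P(X,Y) / P(Y)
  (cells with P(X,Y) = 0 contribute 0)
  (X=0,Y=0): P(X|Y) = (11/12)/(11/12) = 1;  -(11/12)·log₂(1) = 0.0000
  (X=1,Y=1): P(X|Y) = (1/12)/(1/12) = 1;  -(1/12)·log₂(1) = 0.0000
H(X|Y) = 0.0000 + 0.0000
  = 0.0000 bits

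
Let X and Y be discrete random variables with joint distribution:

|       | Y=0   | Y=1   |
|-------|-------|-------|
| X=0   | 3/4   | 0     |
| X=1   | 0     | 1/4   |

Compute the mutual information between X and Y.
Marginal P(X) (row sums):
  P(X=0) = 3/4 + 0 = 3/4
  P(X=1) = 0 + 1/4 = 1/4
Marginal P(Y) (column sums):
  P(Y=0) = 3/4 + 0 = 3/4
  P(Y=1) = 0 + 1/4 = 1/4

H(X) = -[(3/4)·log₂(3/4) + (1/4)·log₂(1/4)]
  = 0.3113 + 0.5000
  = 0.8113 bits
H(Y) = -[(3/4)·log₂(3/4) + (1/4)·log₂(1/4)]
  = 0.3113 + 0.5000
  = 0.8113 bits
H(X,Y) = -[(3/4)·log₂(3/4) + (1/4)·log₂(1/4)]
  = 0.3113 + 0.5000
  = 0.8113 bits

I(X;Y) = H(X) + H(Y) - H(X,Y)
  = 0.8113 + 0.8113 - 0.8113
  = 0.8113 bits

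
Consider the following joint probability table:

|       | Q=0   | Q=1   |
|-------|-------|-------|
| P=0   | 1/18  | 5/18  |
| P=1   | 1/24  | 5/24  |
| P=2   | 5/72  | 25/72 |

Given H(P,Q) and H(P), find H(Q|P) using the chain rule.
From the chain rule: H(P,Q) = H(P) + H(Q|P)
Therefore: H(Q|P) = H(P,Q) - H(P)

H(P,Q) = -[(1/18)·log₂(1/18) + (5/18)·log₂(5/18) + (1/24)·log₂(1/24) + (5/24)·log₂(5/24) + (5/72)·log₂(5/72) + (25/72)·log₂(25/72)]
  = 0.2317 + 0.5133 + 0.1910 + 0.4715 + 0.2672 + 0.5299
  = 2.2046 bits
Marginal P(P) (row sums):
  P(P=0) = 1/18 + 5/18 = 1/3
  P(P=1) = 1/24 + 5/24 = 1/4
  P(P=2) = 5/72 + 25/72 = 5/12
H(P) = -[(1/3)·log₂(1/3) + (1/4)·log₂(1/4) + (5/12)·log₂(5/12)]
  = 0.5283 + 0.5000 + 0.5263
  = 1.5546 bits

H(Q|P) = 2.2046 - 1.5546 = 0.6500 bits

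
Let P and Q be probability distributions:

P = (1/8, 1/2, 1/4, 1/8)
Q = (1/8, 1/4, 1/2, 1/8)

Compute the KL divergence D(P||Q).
D(P||Q) = Σ P(i) log₂(P(i)/Q(i))
  i=0: (1/8) × log₂((1/8)/(1/8)) = (1/8) × log₂(1) = 0.0000
  i=1: (1/2) × log₂((1/2)/(1/4)) = (1/2) × log₂(2) = 0.5000
  i=2: (1/4) × log₂((1/4)/(1/2)) = (1/4) × log₂(1/2) = -0.2500
  i=3: (1/8) × log₂((1/8)/(1/8)) = (1/8) × log₂(1) = 0.0000
D(P||Q) = 0.0000 + 0.5000 - 0.2500 + 0.0000
  = 0.2500 bits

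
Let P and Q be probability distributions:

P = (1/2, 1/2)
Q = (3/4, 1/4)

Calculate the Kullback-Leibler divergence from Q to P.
D(P||Q) = Σ P(i) log₂(P(i)/Q(i))
  i=0: (1/2) × log₂((1/2)/(3/4)) = (1/2) × log₂(2/3) = -0.2925
  i=1: (1/2) × log₂((1/2)/(1/4)) = (1/2) × log₂(2) = 0.5000
D(P||Q) = -0.2925 + 0.5000
  = 0.2075 bits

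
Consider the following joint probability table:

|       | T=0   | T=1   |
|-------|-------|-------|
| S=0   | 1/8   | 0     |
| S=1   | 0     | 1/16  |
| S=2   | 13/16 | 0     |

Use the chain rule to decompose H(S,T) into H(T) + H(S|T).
By the chain rule: H(S,T) = H(T) + H(S|T)

Marginal P(T) (column sums):
  P(T=0) = 1/8 + 0 + 13/16 = 15/16
  P(T=1) = 0 + 1/16 + 0 = 1/16
H(T) = -[(15/16)·log₂(15/16) + (1/16)·log₂(1/16)]
  = 0.0873 + 0.2500
  = 0.3373 bits
H(S|T) = -Σ P(S,T)·log₂ P(S|T), where P(S|T) = P(S,T) / P(T)
  (cells with P(S,T) = 0 contribute 0)
  (S=0,T=0): P(S|T) = (1/8)/(15/16) = 2/15;  -(1/8)·log₂(2/15) = 0.3634
  (S=1,T=1): P(S|T) = (1/16)/(1/16) = 1;  -(1/16)·log₂(1) = 0.0000
  (S=2,T=0): P(S|T) = (13/16)/(15/16) = 13/15;  -(13/16)·log₂(13/15) = 0.1677
H(S|T) = 0.3634 + 0.0000 + 0.1677
  = 0.5311 bits

H(S,T) = H(T) + H(S|T) = 0.3373 + 0.5311 = 0.8684 bits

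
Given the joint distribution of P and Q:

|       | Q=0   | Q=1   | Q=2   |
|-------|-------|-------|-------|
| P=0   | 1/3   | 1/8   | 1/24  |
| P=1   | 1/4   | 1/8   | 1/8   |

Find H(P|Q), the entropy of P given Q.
Marginal P(Q) (column sums):
  P(Q=0) = 1/3 + 1/4 = 7/12
  P(Q=1) = 1/8 + 1/8 = 1/4
  P(Q=2) = 1/24 + 1/8 = 1/6

H(P|Q) = -Σ P(P,Q)·log₂ P(P|Q), where P(P|Q) = P(P,Q) / P(Q)
  (P=0,Q=0): P(P|Q) = (1/3)/(7/12) = 4/7;  -(1/3)·log₂(4/7) = 0.2691
  (P=0,Q=1): P(P|Q) = (1/8)/(1/4) = 1/2;  -(1/8)·log₂(1/2) = 0.1250
  (P=0,Q=2): P(P|Q) = (1/24)/(1/6) = 1/4;  -(1/24)·log₂(1/4) = 0.0833
  (P=1,Q=0): P(P|Q) = (1/4)/(7/12) = 3/7;  -(1/4)·log₂(3/7) = 0.3056
  (P=1,Q=1): P(P|Q) = (1/8)/(1/4) = 1/2;  -(1/8)·log₂(1/2) = 0.1250
  (P=1,Q=2): P(P|Q) = (1/8)/(1/6) = 3/4;  -(1/8)·log₂(3/4) = 0.0519
H(P|Q) = 0.2691 + 0.1250 + 0.0833 + 0.3056 + 0.1250 + 0.0519
  = 0.9599 bits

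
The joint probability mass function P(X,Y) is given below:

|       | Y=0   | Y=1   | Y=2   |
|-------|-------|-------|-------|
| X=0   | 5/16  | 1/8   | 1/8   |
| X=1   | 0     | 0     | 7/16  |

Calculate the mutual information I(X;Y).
Marginal P(X) (row sums):
  P(X=0) = 5/16 + 1/8 + 1/8 = 9/16
  P(X=1) = 0 + 0 + 7/16 = 7/16
Marginal P(Y) (column sums):
  P(Y=0) = 5/16 + 0 = 5/16
  P(Y=1) = 1/8 + 0 = 1/8
  P(Y=2) = 1/8 + 7/16 = 9/16

H(X) = -[(9/16)·log₂(9/16) + (7/16)·log₂(7/16)]
  = 0.4669 + 0.5218
  = 0.9887 bits
H(Y) = -[(5/16)·log₂(5/16) + (1/8)·log₂(1/8) + (9/16)·log₂(9/16)]
  = 0.5244 + 0.3750 + 0.4669
  = 1.3663 bits
H(X,Y) = -[(5/16)·log₂(5/16) + (1/8)·log₂(1/8) + (1/8)·log₂(1/8) + (7/16)·log₂(7/16)]
  = 0.5244 + 0.3750 + 0.3750 + 0.5218
  = 1.7962 bits

I(X;Y) = H(X) + H(Y) - H(X,Y)
  = 0.9887 + 1.3663 - 1.7962
  = 0.5588 bits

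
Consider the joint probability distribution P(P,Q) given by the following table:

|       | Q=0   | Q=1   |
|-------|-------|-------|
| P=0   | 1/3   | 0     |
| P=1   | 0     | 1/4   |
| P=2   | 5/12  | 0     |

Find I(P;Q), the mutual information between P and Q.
Marginal P(P) (row sums):
  P(P=0) = 1/3 + 0 = 1/3
  P(P=1) = 0 + 1/4 = 1/4
  P(P=2) = 5/12 + 0 = 5/12
Marginal P(Q) (column sums):
  P(Q=0) = 1/3 + 0 + 5/12 = 3/4
  P(Q=1) = 0 + 1/4 + 0 = 1/4

H(P) = -[(1/3)·log₂(1/3) + (1/4)·log₂(1/4) + (5/12)·log₂(5/12)]
  = 0.5283 + 0.5000 + 0.5263
  = 1.5546 bits
H(Q) = -[(3/4)·log₂(3/4) + (1/4)·log₂(1/4)]
  = 0.3113 + 0.5000
  = 0.8113 bits
H(P,Q) = -[(1/3)·log₂(1/3) + (1/4)·log₂(1/4) + (5/12)·log₂(5/12)]
  = 0.5283 + 0.5000 + 0.5263
  = 1.5546 bits

I(P;Q) = H(P) + H(Q) - H(P,Q)
  = 1.5546 + 0.8113 - 1.5546
  = 0.8113 bits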